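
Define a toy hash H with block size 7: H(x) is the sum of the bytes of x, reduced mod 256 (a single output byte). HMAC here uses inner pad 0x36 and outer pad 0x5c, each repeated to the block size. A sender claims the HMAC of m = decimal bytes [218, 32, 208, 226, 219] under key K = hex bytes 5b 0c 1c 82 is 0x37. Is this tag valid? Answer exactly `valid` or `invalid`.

valid

Key hex bytes 5b 0c 1c 82 is 4 bytes ≤ B = 7; zero-pad to 7 bytes: K' = 5b 0c 1c 82 00 00 00.
K' ⊕ ipad = 6d 3a 2a b4 36 36 36; K' ⊕ opad = 07 50 40 de 5c 5c 5c.
Inner hash: sum = 109+58+42+180+54+54+54+218+32+208+226+219 = 1454; mod 256 = 174 → ae.
Outer hash (recomputed tag): sum = 7+80+64+222+92+92+92+174 = 823; mod 256 = 55 → 37.
Recomputed tag = 37; claimed = 37 → match.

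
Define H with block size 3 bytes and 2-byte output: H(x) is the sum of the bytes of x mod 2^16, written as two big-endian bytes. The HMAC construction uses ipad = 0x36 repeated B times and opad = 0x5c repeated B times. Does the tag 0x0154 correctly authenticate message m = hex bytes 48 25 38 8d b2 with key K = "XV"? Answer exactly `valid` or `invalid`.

valid

Key "XV" = 58 56 is 2 bytes ≤ B = 3; zero-pad to 3 bytes: K' = 58 56 00.
K' ⊕ ipad = 6e 60 36; K' ⊕ opad = 04 0a 5c.
Inner hash: sum = 110+96+54+72+37+56+141+178 = 744 → 02 e8.
Outer hash (recomputed tag): sum = 4+10+92+2+232 = 340 → 01 54.
Recomputed tag = 0154; claimed = 0154 → match.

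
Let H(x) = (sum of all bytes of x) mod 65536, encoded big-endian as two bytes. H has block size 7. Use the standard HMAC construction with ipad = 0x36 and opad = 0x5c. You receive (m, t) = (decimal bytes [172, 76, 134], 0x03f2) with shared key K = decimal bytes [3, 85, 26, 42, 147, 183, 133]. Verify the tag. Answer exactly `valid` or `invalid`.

Key decimal bytes [3, 85, 26, 42, 147, 183, 133] = 03 55 1a 2a 93 b7 85 is exactly B = 7 bytes: K' = 03 55 1a 2a 93 b7 85.
K' ⊕ ipad = 35 63 2c 1c a5 81 b3; K' ⊕ opad = 5f 09 46 76 cf eb d9.
Inner hash: sum = 53+99+44+28+165+129+179+172+76+134 = 1079 → 04 37.
Outer hash (recomputed tag): sum = 95+9+70+118+207+235+217+4+55 = 1010 → 03 f2.
Recomputed tag = 03f2; claimed = 03f2 → match.

valid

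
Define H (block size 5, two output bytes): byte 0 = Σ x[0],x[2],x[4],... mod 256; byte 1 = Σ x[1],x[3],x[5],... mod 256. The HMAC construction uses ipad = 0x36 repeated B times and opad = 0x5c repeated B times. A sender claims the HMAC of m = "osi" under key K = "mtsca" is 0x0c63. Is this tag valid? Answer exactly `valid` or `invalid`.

Key "mtsca" = 6d 74 73 63 61 is exactly B = 5 bytes: K' = 6d 74 73 63 61.
K' ⊕ ipad = 5b 42 45 55 57; K' ⊕ opad = 31 28 2f 3f 3d.
Inner hash: even-index sum = 362 mod 256 = 106; odd-index sum = 367 mod 256 = 111 → 6a 6f.
Outer hash (recomputed tag): even-index sum = 268 mod 256 = 12; odd-index sum = 209 mod 256 = 209 → 0c d1.
Recomputed tag = 0cd1; claimed = 0c63 → mismatch.

invalid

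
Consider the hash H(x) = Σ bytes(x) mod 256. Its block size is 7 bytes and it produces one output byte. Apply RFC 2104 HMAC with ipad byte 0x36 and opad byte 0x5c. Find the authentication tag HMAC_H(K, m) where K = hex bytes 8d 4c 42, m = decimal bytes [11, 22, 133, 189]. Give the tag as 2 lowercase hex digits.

53

Key hex bytes 8d 4c 42 is 3 bytes ≤ B = 7; zero-pad to 7 bytes: K' = 8d 4c 42 00 00 00 00.
K' ⊕ ipad = bb 7a 74 36 36 36 36.  K' ⊕ opad = d1 10 1e 5c 5c 5c 5c.
Inner input = (K'⊕ipad) ∥ m = bb 7a 74 36 36 36 36 ∥ 0b 16 85 bd.
Inner hash: sum = 187+122+116+54+54+54+54+11+22+133+189 = 996; mod 256 = 228 → e4.
Outer input = (K'⊕opad) ∥ inner = d1 10 1e 5c 5c 5c 5c ∥ e4.
Outer hash (tag): sum = 209+16+30+92+92+92+92+228 = 851; mod 256 = 83 → 53.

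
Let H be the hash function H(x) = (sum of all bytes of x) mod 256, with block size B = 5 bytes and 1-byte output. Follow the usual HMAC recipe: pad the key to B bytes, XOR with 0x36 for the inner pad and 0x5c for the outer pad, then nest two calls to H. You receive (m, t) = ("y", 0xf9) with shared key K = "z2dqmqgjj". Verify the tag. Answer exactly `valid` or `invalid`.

Key "z2dqmqgjj" = 7a 32 64 71 6d 71 67 6a 6a is 9 bytes > B = 5, so hash it first: H(key) = 9a, then zero-pad to 5 bytes: K' = 9a 00 00 00 00.
K' ⊕ ipad = ac 36 36 36 36; K' ⊕ opad = c6 5c 5c 5c 5c.
Inner hash: sum = 172+54+54+54+54+121 = 509; mod 256 = 253 → fd.
Outer hash (recomputed tag): sum = 198+92+92+92+92+253 = 819; mod 256 = 51 → 33.
Recomputed tag = 33; claimed = f9 → mismatch.

invalid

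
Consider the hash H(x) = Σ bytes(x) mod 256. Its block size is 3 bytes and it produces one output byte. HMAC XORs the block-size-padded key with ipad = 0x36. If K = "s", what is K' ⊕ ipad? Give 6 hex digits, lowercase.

Key "s" = 73 is 1 byte ≤ B = 3; zero-pad to 3 bytes: K' = 73 00 00.
XOR each byte with 0x36: 73⊕36=45, 00⊕36=36, 00⊕36=36.

453636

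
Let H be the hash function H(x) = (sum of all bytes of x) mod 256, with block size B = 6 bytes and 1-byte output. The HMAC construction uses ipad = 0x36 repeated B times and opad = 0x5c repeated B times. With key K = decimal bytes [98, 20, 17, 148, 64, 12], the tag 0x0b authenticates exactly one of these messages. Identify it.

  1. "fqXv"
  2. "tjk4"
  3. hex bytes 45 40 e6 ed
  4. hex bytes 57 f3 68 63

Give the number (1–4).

Key decimal bytes [98, 20, 17, 148, 64, 12] = 62 14 11 94 40 0c is exactly B = 6 bytes: K' = 62 14 11 94 40 0c.
K' ⊕ ipad = 54 22 27 a2 76 3a; K' ⊕ opad = 3e 48 4d c8 1c 50.
m1: inner = H(54 22 27 a2 76 3a 66 71 58 76) = 94; tag = H(3e 48 4d c8 1c 50 94) = 9b
m2: inner = H(54 22 27 a2 76 3a 74 6a 6b 34) = 6c; tag = H(3e 48 4d c8 1c 50 6c) = 73
m3: inner = H(54 22 27 a2 76 3a 45 40 e6 ed) = 47; tag = H(3e 48 4d c8 1c 50 47) = 4e
m4: inner = H(54 22 27 a2 76 3a 57 f3 68 63) = 04; tag = H(3e 48 4d c8 1c 50 04) = 0b ← matches

4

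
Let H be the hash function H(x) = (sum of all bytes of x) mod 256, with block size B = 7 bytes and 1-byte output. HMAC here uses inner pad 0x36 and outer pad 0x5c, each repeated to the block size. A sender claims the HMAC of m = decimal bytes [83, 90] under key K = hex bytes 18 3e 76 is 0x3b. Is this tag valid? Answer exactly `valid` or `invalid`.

valid

Key hex bytes 18 3e 76 is 3 bytes ≤ B = 7; zero-pad to 7 bytes: K' = 18 3e 76 00 00 00 00.
K' ⊕ ipad = 2e 08 40 36 36 36 36; K' ⊕ opad = 44 62 2a 5c 5c 5c 5c.
Inner hash: sum = 46+8+64+54+54+54+54+83+90 = 507; mod 256 = 251 → fb.
Outer hash (recomputed tag): sum = 68+98+42+92+92+92+92+251 = 827; mod 256 = 59 → 3b.
Recomputed tag = 3b; claimed = 3b → match.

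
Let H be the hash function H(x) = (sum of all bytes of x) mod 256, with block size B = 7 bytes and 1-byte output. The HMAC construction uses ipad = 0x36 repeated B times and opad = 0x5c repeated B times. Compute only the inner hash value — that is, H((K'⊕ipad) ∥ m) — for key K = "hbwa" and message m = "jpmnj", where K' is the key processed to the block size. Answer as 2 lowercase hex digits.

Key "hbwa" = 68 62 77 61 is 4 bytes ≤ B = 7; zero-pad to 7 bytes: K' = 68 62 77 61 00 00 00.
K' ⊕ ipad = 5e 54 41 57 36 36 36.
Inner input = 5e 54 41 57 36 36 36 ∥ 6a 70 6d 6e 6a.
Inner hash: sum = 94+84+65+87+54+54+54+106+112+109+110+106 = 1035; mod 256 = 11 → 0b.

0b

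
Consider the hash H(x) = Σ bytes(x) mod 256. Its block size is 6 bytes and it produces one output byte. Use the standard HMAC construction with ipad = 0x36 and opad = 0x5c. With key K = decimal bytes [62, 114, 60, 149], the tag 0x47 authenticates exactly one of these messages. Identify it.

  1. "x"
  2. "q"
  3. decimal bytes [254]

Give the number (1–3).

Key decimal bytes [62, 114, 60, 149] = 3e 72 3c 95 is 4 bytes ≤ B = 6; zero-pad to 6 bytes: K' = 3e 72 3c 95 00 00.
K' ⊕ ipad = 08 44 0a a3 36 36; K' ⊕ opad = 62 2e 60 c9 5c 5c.
m1: inner = H(08 44 0a a3 36 36 78) = dd; tag = H(62 2e 60 c9 5c 5c dd) = 4e
m2: inner = H(08 44 0a a3 36 36 71) = d6; tag = H(62 2e 60 c9 5c 5c d6) = 47 ← matches
m3: inner = H(08 44 0a a3 36 36 fe) = 63; tag = H(62 2e 60 c9 5c 5c 63) = d4

2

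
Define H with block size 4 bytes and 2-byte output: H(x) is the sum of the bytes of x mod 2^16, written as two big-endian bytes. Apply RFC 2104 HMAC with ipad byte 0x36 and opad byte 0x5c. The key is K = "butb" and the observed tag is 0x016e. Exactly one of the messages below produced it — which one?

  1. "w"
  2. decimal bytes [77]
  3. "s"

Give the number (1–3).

Key "butb" = 62 75 74 62 is exactly B = 4 bytes: K' = 62 75 74 62.
K' ⊕ ipad = 54 43 42 54; K' ⊕ opad = 3e 29 28 3e.
m1: inner = H(54 43 42 54 77) = 01 a4; tag = H(3e 29 28 3e 01 a4) = 0172
m2: inner = H(54 43 42 54 4d) = 01 7a; tag = H(3e 29 28 3e 01 7a) = 0148
m3: inner = H(54 43 42 54 73) = 01 a0; tag = H(3e 29 28 3e 01 a0) = 016e ← matches

3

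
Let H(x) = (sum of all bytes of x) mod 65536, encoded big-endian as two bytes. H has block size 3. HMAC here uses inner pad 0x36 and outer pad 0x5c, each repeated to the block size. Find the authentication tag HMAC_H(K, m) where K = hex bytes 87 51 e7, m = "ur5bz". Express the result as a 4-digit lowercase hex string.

Key hex bytes 87 51 e7 is exactly B = 3 bytes: K' = 87 51 e7.
K' ⊕ ipad = b1 67 d1.  K' ⊕ opad = db 0d bb.
Inner input = (K'⊕ipad) ∥ m = b1 67 d1 ∥ 75 72 35 62 7a.
Inner hash: sum = 177+103+209+117+114+53+98+122 = 993 → 03 e1.
Outer input = (K'⊕opad) ∥ inner = db 0d bb ∥ 03 e1.
Outer hash (tag): sum = 219+13+187+3+225 = 647 → 02 87.

0287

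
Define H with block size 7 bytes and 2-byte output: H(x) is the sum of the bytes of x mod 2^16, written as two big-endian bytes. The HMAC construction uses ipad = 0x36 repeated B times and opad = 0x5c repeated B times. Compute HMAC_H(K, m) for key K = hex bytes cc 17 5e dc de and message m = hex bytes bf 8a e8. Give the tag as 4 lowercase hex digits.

Key hex bytes cc 17 5e dc de is 5 bytes ≤ B = 7; zero-pad to 7 bytes: K' = cc 17 5e dc de 00 00.
K' ⊕ ipad = fa 21 68 ea e8 36 36.  K' ⊕ opad = 90 4b 02 80 82 5c 5c.
Inner input = (K'⊕ipad) ∥ m = fa 21 68 ea e8 36 36 ∥ bf 8a e8.
Inner hash: sum = 250+33+104+234+232+54+54+191+138+232 = 1522 → 05 f2.
Outer input = (K'⊕opad) ∥ inner = 90 4b 02 80 82 5c 5c ∥ 05 f2.
Outer hash (tag): sum = 144+75+2+128+130+92+92+5+242 = 910 → 03 8e.

038e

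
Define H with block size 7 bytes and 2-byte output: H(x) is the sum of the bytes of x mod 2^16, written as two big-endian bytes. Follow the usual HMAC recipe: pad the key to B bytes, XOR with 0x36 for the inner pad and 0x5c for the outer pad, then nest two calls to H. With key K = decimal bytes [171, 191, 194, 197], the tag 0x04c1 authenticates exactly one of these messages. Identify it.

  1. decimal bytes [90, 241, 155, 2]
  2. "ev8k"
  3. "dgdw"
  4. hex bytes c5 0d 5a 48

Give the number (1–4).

1

Key decimal bytes [171, 191, 194, 197] = ab bf c2 c5 is 4 bytes ≤ B = 7; zero-pad to 7 bytes: K' = ab bf c2 c5 00 00 00.
K' ⊕ ipad = 9d 89 f4 f3 36 36 36; K' ⊕ opad = f7 e3 9e 99 5c 5c 5c.
m1: inner = H(9d 89 f4 f3 36 36 36 5a f1 9b 02) = 05 97; tag = H(f7 e3 9e 99 5c 5c 5c 05 97) = 04c1 ← matches
m2: inner = H(9d 89 f4 f3 36 36 36 65 76 38 6b) = 05 2d; tag = H(f7 e3 9e 99 5c 5c 5c 05 2d) = 0457
m3: inner = H(9d 89 f4 f3 36 36 36 64 67 64 77) = 05 55; tag = H(f7 e3 9e 99 5c 5c 5c 05 55) = 047f
m4: inner = H(9d 89 f4 f3 36 36 36 c5 0d 5a 48) = 05 23; tag = H(f7 e3 9e 99 5c 5c 5c 05 23) = 044d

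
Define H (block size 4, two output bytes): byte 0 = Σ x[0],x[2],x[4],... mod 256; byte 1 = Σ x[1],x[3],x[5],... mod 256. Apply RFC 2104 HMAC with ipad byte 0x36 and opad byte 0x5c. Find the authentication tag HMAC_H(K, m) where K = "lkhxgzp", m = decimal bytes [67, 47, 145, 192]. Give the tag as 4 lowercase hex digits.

Key "lkhxgzp" = 6c 6b 68 78 67 7a 70 is 7 bytes > B = 4, so hash it first: H(key) = ab 5d, then zero-pad to 4 bytes: K' = ab 5d 00 00.
K' ⊕ ipad = 9d 6b 36 36.  K' ⊕ opad = f7 01 5c 5c.
Inner input = (K'⊕ipad) ∥ m = 9d 6b 36 36 ∥ 43 2f 91 c0.
Inner hash: even-index sum = 423 mod 256 = 167; odd-index sum = 400 mod 256 = 144 → a7 90.
Outer input = (K'⊕opad) ∥ inner = f7 01 5c 5c ∥ a7 90.
Outer hash (tag): even-index sum = 506 mod 256 = 250; odd-index sum = 237 mod 256 = 237 → fa ed.

faed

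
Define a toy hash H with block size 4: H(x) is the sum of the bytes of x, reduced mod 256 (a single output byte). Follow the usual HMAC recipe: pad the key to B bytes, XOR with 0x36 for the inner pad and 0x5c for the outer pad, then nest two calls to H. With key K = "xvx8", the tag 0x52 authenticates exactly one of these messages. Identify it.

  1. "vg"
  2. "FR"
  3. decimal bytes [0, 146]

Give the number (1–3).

3

Key "xvx8" = 78 76 78 38 is exactly B = 4 bytes: K' = 78 76 78 38.
K' ⊕ ipad = 4e 40 4e 0e; K' ⊕ opad = 24 2a 24 64.
m1: inner = H(4e 40 4e 0e 76 67) = c7; tag = H(24 2a 24 64 c7) = 9d
m2: inner = H(4e 40 4e 0e 46 52) = 82; tag = H(24 2a 24 64 82) = 58
m3: inner = H(4e 40 4e 0e 00 92) = 7c; tag = H(24 2a 24 64 7c) = 52 ← matches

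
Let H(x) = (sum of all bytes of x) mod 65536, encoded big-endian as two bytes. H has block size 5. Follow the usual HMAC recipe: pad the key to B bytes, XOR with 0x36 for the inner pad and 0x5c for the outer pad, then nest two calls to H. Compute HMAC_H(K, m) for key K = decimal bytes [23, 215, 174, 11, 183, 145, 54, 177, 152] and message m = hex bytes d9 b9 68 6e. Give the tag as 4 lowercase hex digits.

Key decimal bytes [23, 215, 174, 11, 183, 145, 54, 177, 152] = 17 d7 ae 0b b7 91 36 b1 98 is 9 bytes > B = 5, so hash it first: H(key) = 04 6e, then zero-pad to 5 bytes: K' = 04 6e 00 00 00.
K' ⊕ ipad = 32 58 36 36 36.  K' ⊕ opad = 58 32 5c 5c 5c.
Inner input = (K'⊕ipad) ∥ m = 32 58 36 36 36 ∥ d9 b9 68 6e.
Inner hash: sum = 50+88+54+54+54+217+185+104+110 = 916 → 03 94.
Outer input = (K'⊕opad) ∥ inner = 58 32 5c 5c 5c ∥ 03 94.
Outer hash (tag): sum = 88+50+92+92+92+3+148 = 565 → 02 35.

0235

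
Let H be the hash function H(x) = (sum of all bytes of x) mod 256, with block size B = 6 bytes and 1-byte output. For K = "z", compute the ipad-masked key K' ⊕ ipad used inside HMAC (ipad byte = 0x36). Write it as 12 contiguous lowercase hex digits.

Key "z" = 7a is 1 byte ≤ B = 6; zero-pad to 6 bytes: K' = 7a 00 00 00 00 00.
XOR each byte with 0x36: 7a⊕36=4c, 00⊕36=36, 00⊕36=36, 00⊕36=36, 00⊕36=36, 00⊕36=36.

4c3636363636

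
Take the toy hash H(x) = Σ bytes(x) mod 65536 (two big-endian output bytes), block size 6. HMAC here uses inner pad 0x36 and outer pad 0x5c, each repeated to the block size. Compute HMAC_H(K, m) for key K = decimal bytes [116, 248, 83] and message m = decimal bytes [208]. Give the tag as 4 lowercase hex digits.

02d8

Key decimal bytes [116, 248, 83] = 74 f8 53 is 3 bytes ≤ B = 6; zero-pad to 6 bytes: K' = 74 f8 53 00 00 00.
K' ⊕ ipad = 42 ce 65 36 36 36.  K' ⊕ opad = 28 a4 0f 5c 5c 5c.
Inner input = (K'⊕ipad) ∥ m = 42 ce 65 36 36 36 ∥ d0.
Inner hash: sum = 66+206+101+54+54+54+208 = 743 → 02 e7.
Outer input = (K'⊕opad) ∥ inner = 28 a4 0f 5c 5c 5c ∥ 02 e7.
Outer hash (tag): sum = 40+164+15+92+92+92+2+231 = 728 → 02 d8.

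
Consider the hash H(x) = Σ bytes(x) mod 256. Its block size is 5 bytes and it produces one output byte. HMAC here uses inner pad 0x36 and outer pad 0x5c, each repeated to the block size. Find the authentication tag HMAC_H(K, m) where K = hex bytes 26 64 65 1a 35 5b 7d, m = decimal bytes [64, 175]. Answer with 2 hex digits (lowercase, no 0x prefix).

Key hex bytes 26 64 65 1a 35 5b 7d is 7 bytes > B = 5, so hash it first: H(key) = 16, then zero-pad to 5 bytes: K' = 16 00 00 00 00.
K' ⊕ ipad = 20 36 36 36 36.  K' ⊕ opad = 4a 5c 5c 5c 5c.
Inner input = (K'⊕ipad) ∥ m = 20 36 36 36 36 ∥ 40 af.
Inner hash: sum = 32+54+54+54+54+64+175 = 487; mod 256 = 231 → e7.
Outer input = (K'⊕opad) ∥ inner = 4a 5c 5c 5c 5c ∥ e7.
Outer hash (tag): sum = 74+92+92+92+92+231 = 673; mod 256 = 161 → a1.

a1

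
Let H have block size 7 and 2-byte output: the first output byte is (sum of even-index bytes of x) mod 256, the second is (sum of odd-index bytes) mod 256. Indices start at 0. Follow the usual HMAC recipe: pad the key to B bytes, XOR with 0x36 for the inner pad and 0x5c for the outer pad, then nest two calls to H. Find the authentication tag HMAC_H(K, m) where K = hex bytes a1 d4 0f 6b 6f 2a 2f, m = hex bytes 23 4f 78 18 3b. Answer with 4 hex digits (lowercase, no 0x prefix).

Key hex bytes a1 d4 0f 6b 6f 2a 2f is exactly B = 7 bytes: K' = a1 d4 0f 6b 6f 2a 2f.
K' ⊕ ipad = 97 e2 39 5d 59 1c 19.  K' ⊕ opad = fd 88 53 37 33 76 73.
Inner input = (K'⊕ipad) ∥ m = 97 e2 39 5d 59 1c 19 ∥ 23 4f 78 18 3b.
Inner hash: even-index sum = 425 mod 256 = 169; odd-index sum = 561 mod 256 = 49 → a9 31.
Outer input = (K'⊕opad) ∥ inner = fd 88 53 37 33 76 73 ∥ a9 31.
Outer hash (tag): even-index sum = 551 mod 256 = 39; odd-index sum = 478 mod 256 = 222 → 27 de.

27de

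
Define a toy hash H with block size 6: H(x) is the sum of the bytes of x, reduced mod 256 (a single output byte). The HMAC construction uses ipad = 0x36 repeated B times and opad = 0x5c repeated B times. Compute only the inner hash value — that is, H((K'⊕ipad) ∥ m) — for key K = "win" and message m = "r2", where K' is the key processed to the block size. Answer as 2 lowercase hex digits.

3e

Key "win" = 77 69 6e is 3 bytes ≤ B = 6; zero-pad to 6 bytes: K' = 77 69 6e 00 00 00.
K' ⊕ ipad = 41 5f 58 36 36 36.
Inner input = 41 5f 58 36 36 36 ∥ 72 32.
Inner hash: sum = 65+95+88+54+54+54+114+50 = 574; mod 256 = 62 → 3e.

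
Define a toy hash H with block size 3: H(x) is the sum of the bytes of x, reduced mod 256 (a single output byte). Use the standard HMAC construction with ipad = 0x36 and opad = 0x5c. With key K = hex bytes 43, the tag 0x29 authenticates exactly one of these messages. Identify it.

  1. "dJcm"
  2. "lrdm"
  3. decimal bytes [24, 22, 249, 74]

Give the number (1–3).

3

Key hex bytes 43 is 1 byte ≤ B = 3; zero-pad to 3 bytes: K' = 43 00 00.
K' ⊕ ipad = 75 36 36; K' ⊕ opad = 1f 5c 5c.
m1: inner = H(75 36 36 64 4a 63 6d) = 5f; tag = H(1f 5c 5c 5f) = 36
m2: inner = H(75 36 36 6c 72 64 6d) = 90; tag = H(1f 5c 5c 90) = 67
m3: inner = H(75 36 36 18 16 f9 4a) = 52; tag = H(1f 5c 5c 52) = 29 ← matches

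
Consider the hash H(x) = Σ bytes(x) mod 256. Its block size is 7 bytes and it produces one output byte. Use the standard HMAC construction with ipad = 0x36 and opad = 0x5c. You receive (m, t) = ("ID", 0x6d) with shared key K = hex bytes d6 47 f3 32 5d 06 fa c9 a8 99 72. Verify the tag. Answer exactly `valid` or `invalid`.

valid

Key hex bytes d6 47 f3 32 5d 06 fa c9 a8 99 72 is 11 bytes > B = 7, so hash it first: H(key) = 1b, then zero-pad to 7 bytes: K' = 1b 00 00 00 00 00 00.
K' ⊕ ipad = 2d 36 36 36 36 36 36; K' ⊕ opad = 47 5c 5c 5c 5c 5c 5c.
Inner hash: sum = 45+54+54+54+54+54+54+73+68 = 510; mod 256 = 254 → fe.
Outer hash (recomputed tag): sum = 71+92+92+92+92+92+92+254 = 877; mod 256 = 109 → 6d.
Recomputed tag = 6d; claimed = 6d → match.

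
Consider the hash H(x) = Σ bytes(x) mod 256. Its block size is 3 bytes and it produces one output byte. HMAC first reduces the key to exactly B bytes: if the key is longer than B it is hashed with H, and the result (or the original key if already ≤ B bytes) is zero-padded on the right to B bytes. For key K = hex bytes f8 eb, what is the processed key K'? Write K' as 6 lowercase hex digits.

Key hex bytes f8 eb is 2 bytes ≤ B = 3; zero-pad to 3 bytes: K' = f8 eb 00.

f8eb00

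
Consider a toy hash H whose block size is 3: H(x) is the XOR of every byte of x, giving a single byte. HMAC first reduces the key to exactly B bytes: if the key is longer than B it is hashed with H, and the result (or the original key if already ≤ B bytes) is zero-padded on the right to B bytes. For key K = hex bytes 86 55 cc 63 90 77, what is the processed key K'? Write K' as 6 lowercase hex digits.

9b0000

|K| = 6 > B = 3, so first hash the key.
H(K): XOR 86⊕55⊕cc⊕63⊕90⊕77 = 9b.
Zero-pad H(K) = 9b to 3 bytes: K' = 9b 00 00.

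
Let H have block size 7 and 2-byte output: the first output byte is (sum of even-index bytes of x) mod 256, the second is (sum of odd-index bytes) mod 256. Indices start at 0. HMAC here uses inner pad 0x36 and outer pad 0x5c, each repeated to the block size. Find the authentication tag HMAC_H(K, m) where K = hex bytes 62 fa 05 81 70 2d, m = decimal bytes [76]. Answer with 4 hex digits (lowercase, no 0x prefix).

09f7

Key hex bytes 62 fa 05 81 70 2d is 6 bytes ≤ B = 7; zero-pad to 7 bytes: K' = 62 fa 05 81 70 2d 00.
K' ⊕ ipad = 54 cc 33 b7 46 1b 36.  K' ⊕ opad = 3e a6 59 dd 2c 71 5c.
Inner input = (K'⊕ipad) ∥ m = 54 cc 33 b7 46 1b 36 ∥ 4c.
Inner hash: even-index sum = 259 mod 256 = 3; odd-index sum = 490 mod 256 = 234 → 03 ea.
Outer input = (K'⊕opad) ∥ inner = 3e a6 59 dd 2c 71 5c ∥ 03 ea.
Outer hash (tag): even-index sum = 521 mod 256 = 9; odd-index sum = 503 mod 256 = 247 → 09 f7.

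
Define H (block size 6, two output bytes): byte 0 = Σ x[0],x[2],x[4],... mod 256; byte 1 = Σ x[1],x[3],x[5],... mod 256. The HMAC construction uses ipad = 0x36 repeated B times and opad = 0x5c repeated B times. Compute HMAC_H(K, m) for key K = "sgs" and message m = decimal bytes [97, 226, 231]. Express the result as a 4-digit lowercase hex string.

c292

Key "sgs" = 73 67 73 is 3 bytes ≤ B = 6; zero-pad to 6 bytes: K' = 73 67 73 00 00 00.
K' ⊕ ipad = 45 51 45 36 36 36.  K' ⊕ opad = 2f 3b 2f 5c 5c 5c.
Inner input = (K'⊕ipad) ∥ m = 45 51 45 36 36 36 ∥ 61 e2 e7.
Inner hash: even-index sum = 520 mod 256 = 8; odd-index sum = 415 mod 256 = 159 → 08 9f.
Outer input = (K'⊕opad) ∥ inner = 2f 3b 2f 5c 5c 5c ∥ 08 9f.
Outer hash (tag): even-index sum = 194 mod 256 = 194; odd-index sum = 402 mod 256 = 146 → c2 92.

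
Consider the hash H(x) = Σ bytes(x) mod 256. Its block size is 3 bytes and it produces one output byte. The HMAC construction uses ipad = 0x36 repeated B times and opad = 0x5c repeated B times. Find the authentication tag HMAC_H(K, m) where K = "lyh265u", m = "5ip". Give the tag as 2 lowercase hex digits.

9e

Key "lyh265u" = 6c 79 68 32 36 35 75 is 7 bytes > B = 3, so hash it first: H(key) = 5f, then zero-pad to 3 bytes: K' = 5f 00 00.
K' ⊕ ipad = 69 36 36.  K' ⊕ opad = 03 5c 5c.
Inner input = (K'⊕ipad) ∥ m = 69 36 36 ∥ 35 69 70.
Inner hash: sum = 105+54+54+53+105+112 = 483; mod 256 = 227 → e3.
Outer input = (K'⊕opad) ∥ inner = 03 5c 5c ∥ e3.
Outer hash (tag): sum = 3+92+92+227 = 414; mod 256 = 158 → 9e.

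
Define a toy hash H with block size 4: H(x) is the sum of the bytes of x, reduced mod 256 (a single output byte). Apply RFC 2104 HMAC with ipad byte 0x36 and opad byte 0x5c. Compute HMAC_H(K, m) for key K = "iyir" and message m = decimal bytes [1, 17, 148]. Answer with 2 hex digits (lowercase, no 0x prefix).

Key "iyir" = 69 79 69 72 is exactly B = 4 bytes: K' = 69 79 69 72.
K' ⊕ ipad = 5f 4f 5f 44.  K' ⊕ opad = 35 25 35 2e.
Inner input = (K'⊕ipad) ∥ m = 5f 4f 5f 44 ∥ 01 11 94.
Inner hash: sum = 95+79+95+68+1+17+148 = 503; mod 256 = 247 → f7.
Outer input = (K'⊕opad) ∥ inner = 35 25 35 2e ∥ f7.
Outer hash (tag): sum = 53+37+53+46+247 = 436; mod 256 = 180 → b4.

b4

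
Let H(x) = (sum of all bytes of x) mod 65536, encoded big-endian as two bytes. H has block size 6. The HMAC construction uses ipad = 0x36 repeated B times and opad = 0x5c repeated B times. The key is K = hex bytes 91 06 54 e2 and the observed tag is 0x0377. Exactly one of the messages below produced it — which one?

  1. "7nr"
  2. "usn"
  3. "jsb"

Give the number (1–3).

2

Key hex bytes 91 06 54 e2 is 4 bytes ≤ B = 6; zero-pad to 6 bytes: K' = 91 06 54 e2 00 00.
K' ⊕ ipad = a7 30 62 d4 36 36; K' ⊕ opad = cd 5a 08 be 5c 5c.
m1: inner = H(a7 30 62 d4 36 36 37 6e 72) = 03 90; tag = H(cd 5a 08 be 5c 5c 03 90) = 0338
m2: inner = H(a7 30 62 d4 36 36 75 73 6e) = 03 cf; tag = H(cd 5a 08 be 5c 5c 03 cf) = 0377 ← matches
m3: inner = H(a7 30 62 d4 36 36 6a 73 62) = 03 b8; tag = H(cd 5a 08 be 5c 5c 03 b8) = 0360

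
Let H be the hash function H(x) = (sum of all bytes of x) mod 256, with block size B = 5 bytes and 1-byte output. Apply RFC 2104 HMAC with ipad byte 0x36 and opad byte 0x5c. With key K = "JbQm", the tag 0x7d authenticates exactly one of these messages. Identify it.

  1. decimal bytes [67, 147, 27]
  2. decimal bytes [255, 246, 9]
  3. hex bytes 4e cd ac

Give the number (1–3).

Key "JbQm" = 4a 62 51 6d is 4 bytes ≤ B = 5; zero-pad to 5 bytes: K' = 4a 62 51 6d 00.
K' ⊕ ipad = 7c 54 67 5b 36; K' ⊕ opad = 16 3e 0d 31 5c.
m1: inner = H(7c 54 67 5b 36 43 93 1b) = b9; tag = H(16 3e 0d 31 5c b9) = a7
m2: inner = H(7c 54 67 5b 36 ff f6 09) = c6; tag = H(16 3e 0d 31 5c c6) = b4
m3: inner = H(7c 54 67 5b 36 4e cd ac) = 8f; tag = H(16 3e 0d 31 5c 8f) = 7d ← matches

3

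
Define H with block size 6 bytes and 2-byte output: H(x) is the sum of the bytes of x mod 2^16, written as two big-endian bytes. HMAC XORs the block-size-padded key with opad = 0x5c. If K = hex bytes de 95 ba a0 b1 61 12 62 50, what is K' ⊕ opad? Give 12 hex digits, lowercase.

58ff5c5c5c5c

Key hex bytes de 95 ba a0 b1 61 12 62 50 is 9 bytes > B = 6, so hash it first: H(key) = 04 a3, then zero-pad to 6 bytes: K' = 04 a3 00 00 00 00.
XOR each byte with 0x5c: 04⊕5c=58, a3⊕5c=ff, 00⊕5c=5c, 00⊕5c=5c, 00⊕5c=5c, 00⊕5c=5c.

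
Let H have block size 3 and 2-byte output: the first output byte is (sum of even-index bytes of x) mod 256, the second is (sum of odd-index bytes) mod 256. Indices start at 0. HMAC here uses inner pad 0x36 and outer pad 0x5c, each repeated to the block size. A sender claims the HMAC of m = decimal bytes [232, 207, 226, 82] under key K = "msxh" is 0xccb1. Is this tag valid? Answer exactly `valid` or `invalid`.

Key "msxh" = 6d 73 78 68 is 4 bytes > B = 3, so hash it first: H(key) = e5 db, then zero-pad to 3 bytes: K' = e5 db 00.
K' ⊕ ipad = d3 ed 36; K' ⊕ opad = b9 87 5c.
Inner hash: even-index sum = 554 mod 256 = 42; odd-index sum = 695 mod 256 = 183 → 2a b7.
Outer hash (recomputed tag): even-index sum = 460 mod 256 = 204; odd-index sum = 177 mod 256 = 177 → cc b1.
Recomputed tag = ccb1; claimed = ccb1 → match.

valid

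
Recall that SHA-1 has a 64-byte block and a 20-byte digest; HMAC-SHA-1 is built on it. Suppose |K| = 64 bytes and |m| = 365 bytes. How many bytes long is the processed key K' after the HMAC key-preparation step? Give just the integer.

64

Key is 64 ≤ 64 bytes, zero-padded: |K'| = 64.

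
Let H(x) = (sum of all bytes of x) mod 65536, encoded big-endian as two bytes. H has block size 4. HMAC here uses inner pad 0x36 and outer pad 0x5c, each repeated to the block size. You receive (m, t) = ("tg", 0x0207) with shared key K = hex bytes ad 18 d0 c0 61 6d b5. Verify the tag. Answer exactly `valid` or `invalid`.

valid

Key hex bytes ad 18 d0 c0 61 6d b5 is 7 bytes > B = 4, so hash it first: H(key) = 03 d8, then zero-pad to 4 bytes: K' = 03 d8 00 00.
K' ⊕ ipad = 35 ee 36 36; K' ⊕ opad = 5f 84 5c 5c.
Inner hash: sum = 53+238+54+54+116+103 = 618 → 02 6a.
Outer hash (recomputed tag): sum = 95+132+92+92+2+106 = 519 → 02 07.
Recomputed tag = 0207; claimed = 0207 → match.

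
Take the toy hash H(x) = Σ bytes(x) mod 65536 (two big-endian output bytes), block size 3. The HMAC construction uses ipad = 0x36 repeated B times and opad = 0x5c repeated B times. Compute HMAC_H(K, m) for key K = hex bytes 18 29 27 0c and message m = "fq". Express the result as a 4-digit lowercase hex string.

Key hex bytes 18 29 27 0c is 4 bytes > B = 3, so hash it first: H(key) = 00 74, then zero-pad to 3 bytes: K' = 00 74 00.
K' ⊕ ipad = 36 42 36.  K' ⊕ opad = 5c 28 5c.
Inner input = (K'⊕ipad) ∥ m = 36 42 36 ∥ 66 71.
Inner hash: sum = 54+66+54+102+113 = 389 → 01 85.
Outer input = (K'⊕opad) ∥ inner = 5c 28 5c ∥ 01 85.
Outer hash (tag): sum = 92+40+92+1+133 = 358 → 01 66.

0166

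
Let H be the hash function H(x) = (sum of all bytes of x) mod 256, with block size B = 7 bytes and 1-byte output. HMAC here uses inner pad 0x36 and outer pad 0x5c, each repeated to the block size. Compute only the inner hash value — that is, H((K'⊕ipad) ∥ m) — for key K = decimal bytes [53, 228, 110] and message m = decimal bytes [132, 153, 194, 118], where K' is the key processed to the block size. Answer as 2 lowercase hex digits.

Key decimal bytes [53, 228, 110] = 35 e4 6e is 3 bytes ≤ B = 7; zero-pad to 7 bytes: K' = 35 e4 6e 00 00 00 00.
K' ⊕ ipad = 03 d2 58 36 36 36 36.
Inner input = 03 d2 58 36 36 36 36 ∥ 84 99 c2 76.
Inner hash: sum = 3+210+88+54+54+54+54+132+153+194+118 = 1114; mod 256 = 90 → 5a.

5a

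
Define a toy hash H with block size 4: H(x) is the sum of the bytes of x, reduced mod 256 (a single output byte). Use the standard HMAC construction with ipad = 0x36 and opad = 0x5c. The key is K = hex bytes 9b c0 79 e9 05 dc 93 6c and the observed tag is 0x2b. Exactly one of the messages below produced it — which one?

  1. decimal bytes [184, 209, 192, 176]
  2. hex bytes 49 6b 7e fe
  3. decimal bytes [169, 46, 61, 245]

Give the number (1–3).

3

Key hex bytes 9b c0 79 e9 05 dc 93 6c is 8 bytes > B = 4, so hash it first: H(key) = 9d, then zero-pad to 4 bytes: K' = 9d 00 00 00.
K' ⊕ ipad = ab 36 36 36; K' ⊕ opad = c1 5c 5c 5c.
m1: inner = H(ab 36 36 36 b8 d1 c0 b0) = 46; tag = H(c1 5c 5c 5c 46) = 1b
m2: inner = H(ab 36 36 36 49 6b 7e fe) = 7d; tag = H(c1 5c 5c 5c 7d) = 52
m3: inner = H(ab 36 36 36 a9 2e 3d f5) = 56; tag = H(c1 5c 5c 5c 56) = 2b ← matches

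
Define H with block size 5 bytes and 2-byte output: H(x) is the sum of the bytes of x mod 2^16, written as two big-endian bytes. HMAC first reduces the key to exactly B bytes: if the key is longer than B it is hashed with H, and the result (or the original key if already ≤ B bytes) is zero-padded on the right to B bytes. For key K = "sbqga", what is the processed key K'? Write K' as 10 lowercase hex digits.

7362716761

Key "sbqga" = 73 62 71 67 61 is exactly B = 5 bytes: K' = 73 62 71 67 61.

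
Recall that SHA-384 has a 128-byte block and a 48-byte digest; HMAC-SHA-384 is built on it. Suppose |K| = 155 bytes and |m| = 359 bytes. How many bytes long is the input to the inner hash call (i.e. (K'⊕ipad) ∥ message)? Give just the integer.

Key is 155 > 128 bytes, so it is hashed to 48 bytes then zero-padded to 128: |K'| = 128.
Inner input = (K'⊕ipad) ∥ m → 128 + 359 = 487 bytes.

487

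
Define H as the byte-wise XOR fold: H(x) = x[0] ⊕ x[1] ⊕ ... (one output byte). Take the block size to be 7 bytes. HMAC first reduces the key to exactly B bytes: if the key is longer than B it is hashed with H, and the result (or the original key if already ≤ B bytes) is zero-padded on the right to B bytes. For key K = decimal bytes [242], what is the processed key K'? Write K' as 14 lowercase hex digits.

f2000000000000

Key decimal bytes [242] = f2 is 1 byte ≤ B = 7; zero-pad to 7 bytes: K' = f2 00 00 00 00 00 00.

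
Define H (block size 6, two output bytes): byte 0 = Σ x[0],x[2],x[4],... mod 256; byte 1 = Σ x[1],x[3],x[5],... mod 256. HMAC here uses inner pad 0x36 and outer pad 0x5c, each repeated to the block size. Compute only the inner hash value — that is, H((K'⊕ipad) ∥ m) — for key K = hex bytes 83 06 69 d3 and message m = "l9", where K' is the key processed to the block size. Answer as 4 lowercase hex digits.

Key hex bytes 83 06 69 d3 is 4 bytes ≤ B = 6; zero-pad to 6 bytes: K' = 83 06 69 d3 00 00.
K' ⊕ ipad = b5 30 5f e5 36 36.
Inner input = b5 30 5f e5 36 36 ∥ 6c 39.
Inner hash: even-index sum = 438 mod 256 = 182; odd-index sum = 388 mod 256 = 132 → b6 84.

b684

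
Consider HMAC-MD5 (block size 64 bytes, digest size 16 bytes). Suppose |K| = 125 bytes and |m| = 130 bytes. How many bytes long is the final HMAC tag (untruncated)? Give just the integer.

16

The tag is one MD5 digest: 16 bytes.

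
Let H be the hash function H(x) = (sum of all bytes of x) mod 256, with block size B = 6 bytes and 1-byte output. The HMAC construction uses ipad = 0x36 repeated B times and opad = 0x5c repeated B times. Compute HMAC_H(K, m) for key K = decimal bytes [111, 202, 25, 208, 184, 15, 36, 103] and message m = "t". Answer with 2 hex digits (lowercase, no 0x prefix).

Key decimal bytes [111, 202, 25, 208, 184, 15, 36, 103] = 6f ca 19 d0 b8 0f 24 67 is 8 bytes > B = 6, so hash it first: H(key) = 74, then zero-pad to 6 bytes: K' = 74 00 00 00 00 00.
K' ⊕ ipad = 42 36 36 36 36 36.  K' ⊕ opad = 28 5c 5c 5c 5c 5c.
Inner input = (K'⊕ipad) ∥ m = 42 36 36 36 36 36 ∥ 74.
Inner hash: sum = 66+54+54+54+54+54+116 = 452; mod 256 = 196 → c4.
Outer input = (K'⊕opad) ∥ inner = 28 5c 5c 5c 5c 5c ∥ c4.
Outer hash (tag): sum = 40+92+92+92+92+92+196 = 696; mod 256 = 184 → b8.

b8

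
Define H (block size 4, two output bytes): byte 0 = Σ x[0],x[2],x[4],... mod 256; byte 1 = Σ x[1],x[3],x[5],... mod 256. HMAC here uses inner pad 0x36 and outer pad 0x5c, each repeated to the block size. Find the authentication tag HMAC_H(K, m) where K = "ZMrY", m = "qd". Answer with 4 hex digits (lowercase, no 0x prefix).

5564

Key "ZMrY" = 5a 4d 72 59 is exactly B = 4 bytes: K' = 5a 4d 72 59.
K' ⊕ ipad = 6c 7b 44 6f.  K' ⊕ opad = 06 11 2e 05.
Inner input = (K'⊕ipad) ∥ m = 6c 7b 44 6f ∥ 71 64.
Inner hash: even-index sum = 289 mod 256 = 33; odd-index sum = 334 mod 256 = 78 → 21 4e.
Outer input = (K'⊕opad) ∥ inner = 06 11 2e 05 ∥ 21 4e.
Outer hash (tag): even-index sum = 85 mod 256 = 85; odd-index sum = 100 mod 256 = 100 → 55 64.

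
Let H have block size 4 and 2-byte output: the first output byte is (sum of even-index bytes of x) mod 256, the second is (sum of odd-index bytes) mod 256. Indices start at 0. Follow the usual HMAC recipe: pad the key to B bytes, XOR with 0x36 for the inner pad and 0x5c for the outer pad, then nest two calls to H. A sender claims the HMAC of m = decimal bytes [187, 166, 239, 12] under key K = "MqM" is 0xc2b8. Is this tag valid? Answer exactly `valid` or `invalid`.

valid

Key "MqM" = 4d 71 4d is 3 bytes ≤ B = 4; zero-pad to 4 bytes: K' = 4d 71 4d 00.
K' ⊕ ipad = 7b 47 7b 36; K' ⊕ opad = 11 2d 11 5c.
Inner hash: even-index sum = 672 mod 256 = 160; odd-index sum = 303 mod 256 = 47 → a0 2f.
Outer hash (recomputed tag): even-index sum = 194 mod 256 = 194; odd-index sum = 184 mod 256 = 184 → c2 b8.
Recomputed tag = c2b8; claimed = c2b8 → match.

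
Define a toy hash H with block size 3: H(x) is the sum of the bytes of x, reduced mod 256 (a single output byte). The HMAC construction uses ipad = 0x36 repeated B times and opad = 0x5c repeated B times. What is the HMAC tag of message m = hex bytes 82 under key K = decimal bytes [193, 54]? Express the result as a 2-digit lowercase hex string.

Key decimal bytes [193, 54] = c1 36 is 2 bytes ≤ B = 3; zero-pad to 3 bytes: K' = c1 36 00.
K' ⊕ ipad = f7 00 36.  K' ⊕ opad = 9d 6a 5c.
Inner input = (K'⊕ipad) ∥ m = f7 00 36 ∥ 82.
Inner hash: sum = 247+0+54+130 = 431; mod 256 = 175 → af.
Outer input = (K'⊕opad) ∥ inner = 9d 6a 5c ∥ af.
Outer hash (tag): sum = 157+106+92+175 = 530; mod 256 = 18 → 12.

12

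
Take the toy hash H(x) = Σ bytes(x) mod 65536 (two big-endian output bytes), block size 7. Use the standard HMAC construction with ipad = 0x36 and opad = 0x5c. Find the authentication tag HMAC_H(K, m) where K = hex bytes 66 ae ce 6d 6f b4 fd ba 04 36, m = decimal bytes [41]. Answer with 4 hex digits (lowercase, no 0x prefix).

0324

Key hex bytes 66 ae ce 6d 6f b4 fd ba 04 36 is 10 bytes > B = 7, so hash it first: H(key) = 05 63, then zero-pad to 7 bytes: K' = 05 63 00 00 00 00 00.
K' ⊕ ipad = 33 55 36 36 36 36 36.  K' ⊕ opad = 59 3f 5c 5c 5c 5c 5c.
Inner input = (K'⊕ipad) ∥ m = 33 55 36 36 36 36 36 ∥ 29.
Inner hash: sum = 51+85+54+54+54+54+54+41 = 447 → 01 bf.
Outer input = (K'⊕opad) ∥ inner = 59 3f 5c 5c 5c 5c 5c ∥ 01 bf.
Outer hash (tag): sum = 89+63+92+92+92+92+92+1+191 = 804 → 03 24.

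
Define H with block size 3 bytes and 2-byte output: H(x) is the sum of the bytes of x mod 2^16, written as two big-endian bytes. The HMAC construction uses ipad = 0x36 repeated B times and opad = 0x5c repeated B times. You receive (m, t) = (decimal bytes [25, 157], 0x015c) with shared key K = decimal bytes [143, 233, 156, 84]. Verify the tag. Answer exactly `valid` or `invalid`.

invalid

Key decimal bytes [143, 233, 156, 84] = 8f e9 9c 54 is 4 bytes > B = 3, so hash it first: H(key) = 02 68, then zero-pad to 3 bytes: K' = 02 68 00.
K' ⊕ ipad = 34 5e 36; K' ⊕ opad = 5e 34 5c.
Inner hash: sum = 52+94+54+25+157 = 382 → 01 7e.
Outer hash (recomputed tag): sum = 94+52+92+1+126 = 365 → 01 6d.
Recomputed tag = 016d; claimed = 015c → mismatch.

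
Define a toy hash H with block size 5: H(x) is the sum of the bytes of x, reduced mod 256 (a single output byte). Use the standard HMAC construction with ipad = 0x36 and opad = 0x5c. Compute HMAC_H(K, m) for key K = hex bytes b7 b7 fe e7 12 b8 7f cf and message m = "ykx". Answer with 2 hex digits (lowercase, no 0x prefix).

38

Key hex bytes b7 b7 fe e7 12 b8 7f cf is 8 bytes > B = 5, so hash it first: H(key) = 6b, then zero-pad to 5 bytes: K' = 6b 00 00 00 00.
K' ⊕ ipad = 5d 36 36 36 36.  K' ⊕ opad = 37 5c 5c 5c 5c.
Inner input = (K'⊕ipad) ∥ m = 5d 36 36 36 36 ∥ 79 6b 78.
Inner hash: sum = 93+54+54+54+54+121+107+120 = 657; mod 256 = 145 → 91.
Outer input = (K'⊕opad) ∥ inner = 37 5c 5c 5c 5c ∥ 91.
Outer hash (tag): sum = 55+92+92+92+92+145 = 568; mod 256 = 56 → 38.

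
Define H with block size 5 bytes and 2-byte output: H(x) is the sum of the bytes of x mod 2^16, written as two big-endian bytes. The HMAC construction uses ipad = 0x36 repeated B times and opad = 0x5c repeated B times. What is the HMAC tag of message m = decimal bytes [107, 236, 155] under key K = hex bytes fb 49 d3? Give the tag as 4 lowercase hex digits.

0296

Key hex bytes fb 49 d3 is 3 bytes ≤ B = 5; zero-pad to 5 bytes: K' = fb 49 d3 00 00.
K' ⊕ ipad = cd 7f e5 36 36.  K' ⊕ opad = a7 15 8f 5c 5c.
Inner input = (K'⊕ipad) ∥ m = cd 7f e5 36 36 ∥ 6b ec 9b.
Inner hash: sum = 205+127+229+54+54+107+236+155 = 1167 → 04 8f.
Outer input = (K'⊕opad) ∥ inner = a7 15 8f 5c 5c ∥ 04 8f.
Outer hash (tag): sum = 167+21+143+92+92+4+143 = 662 → 02 96.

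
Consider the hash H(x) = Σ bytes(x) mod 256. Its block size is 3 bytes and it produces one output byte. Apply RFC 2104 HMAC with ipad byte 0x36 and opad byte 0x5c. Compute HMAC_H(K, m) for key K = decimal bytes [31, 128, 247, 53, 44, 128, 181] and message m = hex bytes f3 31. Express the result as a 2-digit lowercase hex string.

Key decimal bytes [31, 128, 247, 53, 44, 128, 181] = 1f 80 f7 35 2c 80 b5 is 7 bytes > B = 3, so hash it first: H(key) = 2c, then zero-pad to 3 bytes: K' = 2c 00 00.
K' ⊕ ipad = 1a 36 36.  K' ⊕ opad = 70 5c 5c.
Inner input = (K'⊕ipad) ∥ m = 1a 36 36 ∥ f3 31.
Inner hash: sum = 26+54+54+243+49 = 426; mod 256 = 170 → aa.
Outer input = (K'⊕opad) ∥ inner = 70 5c 5c ∥ aa.
Outer hash (tag): sum = 112+92+92+170 = 466; mod 256 = 210 → d2.

d2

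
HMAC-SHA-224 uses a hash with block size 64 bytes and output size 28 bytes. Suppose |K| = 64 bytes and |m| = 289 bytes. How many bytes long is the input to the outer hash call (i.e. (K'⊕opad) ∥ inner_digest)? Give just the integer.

92

Key is 64 ≤ 64 bytes, zero-padded: |K'| = 64.
Outer input = (K'⊕opad) ∥ H(inner) → 64 + 28 = 92 bytes.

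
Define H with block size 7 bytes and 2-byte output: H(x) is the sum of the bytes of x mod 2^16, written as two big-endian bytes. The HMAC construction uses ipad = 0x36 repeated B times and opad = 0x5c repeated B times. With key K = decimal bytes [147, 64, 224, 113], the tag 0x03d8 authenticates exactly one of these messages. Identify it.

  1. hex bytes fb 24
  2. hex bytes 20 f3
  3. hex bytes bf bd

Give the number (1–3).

Key decimal bytes [147, 64, 224, 113] = 93 40 e0 71 is 4 bytes ≤ B = 7; zero-pad to 7 bytes: K' = 93 40 e0 71 00 00 00.
K' ⊕ ipad = a5 76 d6 47 36 36 36; K' ⊕ opad = cf 1c bc 2d 5c 5c 5c.
m1: inner = H(a5 76 d6 47 36 36 36 fb 24) = 03 f9; tag = H(cf 1c bc 2d 5c 5c 5c 03 f9) = 03e4
m2: inner = H(a5 76 d6 47 36 36 36 20 f3) = 03 ed; tag = H(cf 1c bc 2d 5c 5c 5c 03 ed) = 03d8 ← matches
m3: inner = H(a5 76 d6 47 36 36 36 bf bd) = 04 56; tag = H(cf 1c bc 2d 5c 5c 5c 04 56) = 0342

2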